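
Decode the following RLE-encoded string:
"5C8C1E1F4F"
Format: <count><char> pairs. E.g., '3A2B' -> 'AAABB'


Expanding each <count><char> pair:
  5C -> 'CCCCC'
  8C -> 'CCCCCCCC'
  1E -> 'E'
  1F -> 'F'
  4F -> 'FFFF'

Decoded = CCCCCCCCCCCCCEFFFFF


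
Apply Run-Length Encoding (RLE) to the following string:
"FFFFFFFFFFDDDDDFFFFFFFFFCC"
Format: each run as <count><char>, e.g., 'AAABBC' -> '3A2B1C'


Scanning runs left to right:
  i=0: run of 'F' x 10 -> '10F'
  i=10: run of 'D' x 5 -> '5D'
  i=15: run of 'F' x 9 -> '9F'
  i=24: run of 'C' x 2 -> '2C'

RLE = 10F5D9F2C


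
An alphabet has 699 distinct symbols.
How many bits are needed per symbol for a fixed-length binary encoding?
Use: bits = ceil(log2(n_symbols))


log2(699) = 9.4491
Bracket: 2^9 = 512 < 699 <= 2^10 = 1024
So ceil(log2(699)) = 10

bits = ceil(log2(699)) = ceil(9.4491) = 10 bits


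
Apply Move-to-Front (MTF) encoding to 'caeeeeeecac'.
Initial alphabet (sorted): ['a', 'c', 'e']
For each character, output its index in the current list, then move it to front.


MTF encoding:
'c': index 1 in ['a', 'c', 'e'] -> ['c', 'a', 'e']
'a': index 1 in ['c', 'a', 'e'] -> ['a', 'c', 'e']
'e': index 2 in ['a', 'c', 'e'] -> ['e', 'a', 'c']
'e': index 0 in ['e', 'a', 'c'] -> ['e', 'a', 'c']
'e': index 0 in ['e', 'a', 'c'] -> ['e', 'a', 'c']
'e': index 0 in ['e', 'a', 'c'] -> ['e', 'a', 'c']
'e': index 0 in ['e', 'a', 'c'] -> ['e', 'a', 'c']
'e': index 0 in ['e', 'a', 'c'] -> ['e', 'a', 'c']
'c': index 2 in ['e', 'a', 'c'] -> ['c', 'e', 'a']
'a': index 2 in ['c', 'e', 'a'] -> ['a', 'c', 'e']
'c': index 1 in ['a', 'c', 'e'] -> ['c', 'a', 'e']


Output: [1, 1, 2, 0, 0, 0, 0, 0, 2, 2, 1]


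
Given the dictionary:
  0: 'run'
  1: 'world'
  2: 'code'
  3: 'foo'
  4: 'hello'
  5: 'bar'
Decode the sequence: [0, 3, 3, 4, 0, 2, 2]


Look up each index in the dictionary:
  0 -> 'run'
  3 -> 'foo'
  3 -> 'foo'
  4 -> 'hello'
  0 -> 'run'
  2 -> 'code'
  2 -> 'code'

Decoded: "run foo foo hello run code code"


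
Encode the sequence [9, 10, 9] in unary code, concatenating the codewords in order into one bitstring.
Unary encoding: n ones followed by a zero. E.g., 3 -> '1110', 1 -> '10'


Encode each number as n ones followed by a terminating 0:
  9 -> 1111111110 (10 bits)
  10 -> 11111111110 (11 bits)
  9 -> 1111111110 (10 bits)
Total length = 10 + 11 + 10 = 31 bits.

Unary([9, 10, 9]) = 1111111110111111111101111111110 (31 bits)


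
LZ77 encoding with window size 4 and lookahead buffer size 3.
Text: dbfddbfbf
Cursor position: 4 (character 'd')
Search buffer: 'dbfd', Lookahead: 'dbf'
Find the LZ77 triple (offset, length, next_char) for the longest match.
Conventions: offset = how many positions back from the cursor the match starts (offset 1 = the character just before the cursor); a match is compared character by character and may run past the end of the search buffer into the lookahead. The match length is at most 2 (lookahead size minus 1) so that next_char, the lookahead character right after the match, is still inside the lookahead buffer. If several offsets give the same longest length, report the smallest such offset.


Try each offset into the search buffer:
  offset=1 (pos 3, char 'd'): match length 1
  offset=2 (pos 2, char 'f'): match length 0
  offset=3 (pos 1, char 'b'): match length 0
  offset=4 (pos 0, char 'd'): match length 2
Longest match has length 2 at offset 4.
next_char = character at position 4 + 2 = 6 -> 'f'

Best match: offset=4, length=2 (matching 'db' starting at position 0)
LZ77 triple: (4, 2, 'f')


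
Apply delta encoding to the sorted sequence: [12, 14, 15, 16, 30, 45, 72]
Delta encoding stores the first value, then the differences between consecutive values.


First value: 12
Deltas:
  14 - 12 = 2
  15 - 14 = 1
  16 - 15 = 1
  30 - 16 = 14
  45 - 30 = 15
  72 - 45 = 27


Delta encoded: [12, 2, 1, 1, 14, 15, 27]


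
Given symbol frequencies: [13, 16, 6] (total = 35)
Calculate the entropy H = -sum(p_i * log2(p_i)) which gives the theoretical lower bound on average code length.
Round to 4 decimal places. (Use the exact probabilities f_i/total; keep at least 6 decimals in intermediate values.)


Per-symbol terms -p_i * log2(p_i) with p_i = f_i/35:
  p = 13/35 = 0.371429: log2(p) = -1.428843, -p*log2(p) = 0.530713
  p = 16/35 = 0.457143: log2(p) = -1.129283, -p*log2(p) = 0.516244
  p = 6/35 = 0.171429: log2(p) = -2.544321, -p*log2(p) = 0.436169
H = 0.530713 + 0.516244 + 0.436169 = 1.483126

H = 1.4831 bits/symbol


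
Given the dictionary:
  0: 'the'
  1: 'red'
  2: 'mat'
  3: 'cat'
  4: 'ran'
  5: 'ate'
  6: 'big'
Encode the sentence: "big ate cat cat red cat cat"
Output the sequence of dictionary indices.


Look up each word in the dictionary:
  'big' -> 6
  'ate' -> 5
  'cat' -> 3
  'cat' -> 3
  'red' -> 1
  'cat' -> 3
  'cat' -> 3

Encoded: [6, 5, 3, 3, 1, 3, 3]


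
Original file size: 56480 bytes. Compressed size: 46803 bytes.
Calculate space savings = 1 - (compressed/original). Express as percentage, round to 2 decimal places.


ratio = compressed/original = 46803/56480 = 0.828665
savings = 1 - ratio = 1 - 0.828665 = 0.171335
as a percentage: 0.171335 * 100 = 17.13%

Space savings = 1 - 46803/56480 = 17.13%


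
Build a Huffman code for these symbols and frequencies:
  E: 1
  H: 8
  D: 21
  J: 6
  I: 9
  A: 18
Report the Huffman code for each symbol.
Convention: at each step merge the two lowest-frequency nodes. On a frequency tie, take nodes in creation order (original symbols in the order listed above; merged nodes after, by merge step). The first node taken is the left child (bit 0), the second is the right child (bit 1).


Huffman tree construction:
Step 1: Merge E(1) + J(6) = 7
Step 2: Merge (E+J)(7) + H(8) = 15
Step 3: Merge I(9) + ((E+J)+H)(15) = 24
Step 4: Merge A(18) + D(21) = 39
Step 5: Merge (I+((E+J)+H))(24) + (A+D)(39) = 63
Read each symbol's code off the tree from the root (left child = 0, right child = 1).

Codes:
  E: 0100 (length 4)
  H: 011 (length 3)
  D: 11 (length 2)
  J: 0101 (length 4)
  I: 00 (length 2)
  A: 10 (length 2)
Average code length: 148/63 = 2.3492 bits/symbol


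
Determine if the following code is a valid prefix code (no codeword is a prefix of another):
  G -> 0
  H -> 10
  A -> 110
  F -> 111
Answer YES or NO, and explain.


Checking each pair (does one codeword prefix another?):
  G='0' vs H='10': no prefix
  G='0' vs A='110': no prefix
  G='0' vs F='111': no prefix
  H='10' vs G='0': no prefix
  H='10' vs A='110': no prefix
  H='10' vs F='111': no prefix
  A='110' vs G='0': no prefix
  A='110' vs H='10': no prefix
  A='110' vs F='111': no prefix
  F='111' vs G='0': no prefix
  F='111' vs H='10': no prefix
  F='111' vs A='110': no prefix
No violation found over all pairs.

YES -- this is a valid prefix code. No codeword is a prefix of any other codeword.


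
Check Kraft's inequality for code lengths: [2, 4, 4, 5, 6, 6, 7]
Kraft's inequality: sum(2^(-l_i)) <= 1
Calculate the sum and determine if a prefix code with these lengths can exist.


Sum = 2^(-2) + 2^(-4) + 2^(-4) + 2^(-5) + 2^(-6) + 2^(-6) + 2^(-7)
    = 0.25 + 0.0625 + 0.0625 + 0.03125 + 0.015625 + 0.015625 + 0.0078125
    = 57/128 = 0.4453125
Since 0.4453125 <= 1, Kraft's inequality IS satisfied.
A prefix code with these lengths CAN exist.

Kraft sum = 0.4453125. Satisfied.


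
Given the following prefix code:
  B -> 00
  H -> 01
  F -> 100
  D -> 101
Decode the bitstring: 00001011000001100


Decoding step by step:
Bits 00 -> B
Bits 00 -> B
Bits 101 -> D
Bits 100 -> F
Bits 00 -> B
Bits 01 -> H
Bits 100 -> F


Decoded message: BBDFBHF


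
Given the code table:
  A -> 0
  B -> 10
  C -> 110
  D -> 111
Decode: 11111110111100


Decoding:
111 -> D
111 -> D
10 -> B
111 -> D
10 -> B
0 -> A


Result: DDBDBA


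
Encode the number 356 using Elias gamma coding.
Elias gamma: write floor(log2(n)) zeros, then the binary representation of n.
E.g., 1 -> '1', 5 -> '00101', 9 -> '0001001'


num_bits = floor(log2(356)) + 1 = 9
leading_zeros = num_bits - 1 = 8
binary(356) = 101100100

Elias gamma(356) = '00000000' + '101100100' = 00000000101100100 (17 bits)


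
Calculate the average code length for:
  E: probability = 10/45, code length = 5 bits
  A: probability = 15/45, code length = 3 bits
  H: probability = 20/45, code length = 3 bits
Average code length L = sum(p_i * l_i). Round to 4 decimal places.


Weighted contributions p_i * l_i:
  E: (10/45) * 5 = 50/45
  A: (15/45) * 3 = 45/45
  H: (20/45) * 3 = 60/45
Sum = (50 + 45 + 60)/45 = 155/45

L = 155/45 = 3.4444 bits/symbol


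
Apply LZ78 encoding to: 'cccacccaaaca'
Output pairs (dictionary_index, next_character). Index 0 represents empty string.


LZ78 encoding steps:
Dictionary: {0: ''}
Step 1: w='' (idx 0), next='c' -> output (0, 'c'), add 'c' as idx 1
Step 2: w='c' (idx 1), next='c' -> output (1, 'c'), add 'cc' as idx 2
Step 3: w='' (idx 0), next='a' -> output (0, 'a'), add 'a' as idx 3
Step 4: w='cc' (idx 2), next='c' -> output (2, 'c'), add 'ccc' as idx 4
Step 5: w='a' (idx 3), next='a' -> output (3, 'a'), add 'aa' as idx 5
Step 6: w='a' (idx 3), next='c' -> output (3, 'c'), add 'ac' as idx 6
Step 7: w='a' (idx 3), end of input -> output (3, '')


Encoded: [(0, 'c'), (1, 'c'), (0, 'a'), (2, 'c'), (3, 'a'), (3, 'c'), (3, '')]


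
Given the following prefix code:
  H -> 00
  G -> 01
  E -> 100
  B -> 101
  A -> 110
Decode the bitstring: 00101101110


Decoding step by step:
Bits 00 -> H
Bits 101 -> B
Bits 101 -> B
Bits 110 -> A


Decoded message: HBBA


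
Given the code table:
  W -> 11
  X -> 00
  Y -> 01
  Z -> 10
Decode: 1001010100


Decoding:
10 -> Z
01 -> Y
01 -> Y
01 -> Y
00 -> X


Result: ZYYYX


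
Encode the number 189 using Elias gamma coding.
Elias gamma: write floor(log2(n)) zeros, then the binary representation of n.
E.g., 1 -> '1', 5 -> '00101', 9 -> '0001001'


num_bits = floor(log2(189)) + 1 = 8
leading_zeros = num_bits - 1 = 7
binary(189) = 10111101

Elias gamma(189) = '0000000' + '10111101' = 000000010111101 (15 bits)


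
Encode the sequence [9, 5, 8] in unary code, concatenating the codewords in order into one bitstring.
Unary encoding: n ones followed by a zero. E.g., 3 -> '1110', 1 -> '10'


Encode each number as n ones followed by a terminating 0:
  9 -> 1111111110 (10 bits)
  5 -> 111110 (6 bits)
  8 -> 111111110 (9 bits)
Total length = 10 + 6 + 9 = 25 bits.

Unary([9, 5, 8]) = 1111111110111110111111110 (25 bits)


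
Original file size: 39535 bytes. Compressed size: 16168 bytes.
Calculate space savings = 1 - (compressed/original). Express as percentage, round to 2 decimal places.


ratio = compressed/original = 16168/39535 = 0.408954
savings = 1 - ratio = 1 - 0.408954 = 0.591046
as a percentage: 0.591046 * 100 = 59.1%

Space savings = 1 - 16168/39535 = 59.1%


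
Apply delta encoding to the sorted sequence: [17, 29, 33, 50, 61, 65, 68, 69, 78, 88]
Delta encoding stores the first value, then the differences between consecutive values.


First value: 17
Deltas:
  29 - 17 = 12
  33 - 29 = 4
  50 - 33 = 17
  61 - 50 = 11
  65 - 61 = 4
  68 - 65 = 3
  69 - 68 = 1
  78 - 69 = 9
  88 - 78 = 10


Delta encoded: [17, 12, 4, 17, 11, 4, 3, 1, 9, 10]


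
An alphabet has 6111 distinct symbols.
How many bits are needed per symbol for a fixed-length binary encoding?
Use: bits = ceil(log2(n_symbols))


log2(6111) = 12.5772
Bracket: 2^12 = 4096 < 6111 <= 2^13 = 8192
So ceil(log2(6111)) = 13

bits = ceil(log2(6111)) = ceil(12.5772) = 13 bits


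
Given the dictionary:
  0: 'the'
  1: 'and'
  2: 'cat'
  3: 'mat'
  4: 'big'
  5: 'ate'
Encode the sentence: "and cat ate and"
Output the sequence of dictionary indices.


Look up each word in the dictionary:
  'and' -> 1
  'cat' -> 2
  'ate' -> 5
  'and' -> 1

Encoded: [1, 2, 5, 1]


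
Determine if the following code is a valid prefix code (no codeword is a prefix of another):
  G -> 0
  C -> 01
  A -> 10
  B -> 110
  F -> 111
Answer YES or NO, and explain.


Checking each pair (does one codeword prefix another?):
  G='0' vs C='01': prefix -- VIOLATION

NO -- this is NOT a valid prefix code. G (0) is a prefix of C (01).


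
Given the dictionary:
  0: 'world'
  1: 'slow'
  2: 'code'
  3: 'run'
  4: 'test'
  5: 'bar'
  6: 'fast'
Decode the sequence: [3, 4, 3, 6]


Look up each index in the dictionary:
  3 -> 'run'
  4 -> 'test'
  3 -> 'run'
  6 -> 'fast'

Decoded: "run test run fast"


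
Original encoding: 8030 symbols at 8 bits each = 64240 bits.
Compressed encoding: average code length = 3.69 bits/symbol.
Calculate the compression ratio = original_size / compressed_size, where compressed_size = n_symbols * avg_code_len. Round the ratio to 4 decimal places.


original_size = n_symbols * orig_bits = 8030 * 8 = 64240 bits
compressed_size = n_symbols * avg_code_len = 8030 * 3.69 = 29630.7 bits
ratio = original_size / compressed_size = 64240 / 29630.7 = 2.168

Compression ratio = 2.168


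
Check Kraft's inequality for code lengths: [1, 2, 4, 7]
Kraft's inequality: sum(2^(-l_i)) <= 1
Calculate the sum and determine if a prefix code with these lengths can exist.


Sum = 2^(-1) + 2^(-2) + 2^(-4) + 2^(-7)
    = 0.5 + 0.25 + 0.0625 + 0.0078125
    = 105/128 = 0.8203125
Since 0.8203125 <= 1, Kraft's inequality IS satisfied.
A prefix code with these lengths CAN exist.

Kraft sum = 0.8203125. Satisfied.


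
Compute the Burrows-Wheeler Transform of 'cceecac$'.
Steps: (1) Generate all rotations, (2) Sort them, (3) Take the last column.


Rotations (sorted):
  0: $cceecac -> last char: c
  1: ac$cceec -> last char: c
  2: c$cceeca -> last char: a
  3: cac$ccee -> last char: e
  4: cceecac$ -> last char: $
  5: ceecac$c -> last char: c
  6: ecac$cce -> last char: e
  7: eecac$cc -> last char: c


BWT = ccae$cec


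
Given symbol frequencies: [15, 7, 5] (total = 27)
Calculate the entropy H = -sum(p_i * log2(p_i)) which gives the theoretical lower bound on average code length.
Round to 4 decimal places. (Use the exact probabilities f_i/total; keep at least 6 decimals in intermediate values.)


Per-symbol terms -p_i * log2(p_i) with p_i = f_i/27:
  p = 15/27 = 0.555556: log2(p) = -0.847997, -p*log2(p) = 0.471109
  p = 7/27 = 0.259259: log2(p) = -1.947533, -p*log2(p) = 0.504916
  p = 5/27 = 0.185185: log2(p) = -2.432959, -p*log2(p) = 0.450548
H = 0.471109 + 0.504916 + 0.450548 = 1.426573

H = 1.4266 bits/symbol


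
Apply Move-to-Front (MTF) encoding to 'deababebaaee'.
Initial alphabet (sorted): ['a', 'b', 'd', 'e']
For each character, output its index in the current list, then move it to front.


MTF encoding:
'd': index 2 in ['a', 'b', 'd', 'e'] -> ['d', 'a', 'b', 'e']
'e': index 3 in ['d', 'a', 'b', 'e'] -> ['e', 'd', 'a', 'b']
'a': index 2 in ['e', 'd', 'a', 'b'] -> ['a', 'e', 'd', 'b']
'b': index 3 in ['a', 'e', 'd', 'b'] -> ['b', 'a', 'e', 'd']
'a': index 1 in ['b', 'a', 'e', 'd'] -> ['a', 'b', 'e', 'd']
'b': index 1 in ['a', 'b', 'e', 'd'] -> ['b', 'a', 'e', 'd']
'e': index 2 in ['b', 'a', 'e', 'd'] -> ['e', 'b', 'a', 'd']
'b': index 1 in ['e', 'b', 'a', 'd'] -> ['b', 'e', 'a', 'd']
'a': index 2 in ['b', 'e', 'a', 'd'] -> ['a', 'b', 'e', 'd']
'a': index 0 in ['a', 'b', 'e', 'd'] -> ['a', 'b', 'e', 'd']
'e': index 2 in ['a', 'b', 'e', 'd'] -> ['e', 'a', 'b', 'd']
'e': index 0 in ['e', 'a', 'b', 'd'] -> ['e', 'a', 'b', 'd']


Output: [2, 3, 2, 3, 1, 1, 2, 1, 2, 0, 2, 0]


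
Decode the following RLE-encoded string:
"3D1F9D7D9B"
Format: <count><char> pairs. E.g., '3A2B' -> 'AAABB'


Expanding each <count><char> pair:
  3D -> 'DDD'
  1F -> 'F'
  9D -> 'DDDDDDDDD'
  7D -> 'DDDDDDD'
  9B -> 'BBBBBBBBB'

Decoded = DDDFDDDDDDDDDDDDDDDDBBBBBBBBB


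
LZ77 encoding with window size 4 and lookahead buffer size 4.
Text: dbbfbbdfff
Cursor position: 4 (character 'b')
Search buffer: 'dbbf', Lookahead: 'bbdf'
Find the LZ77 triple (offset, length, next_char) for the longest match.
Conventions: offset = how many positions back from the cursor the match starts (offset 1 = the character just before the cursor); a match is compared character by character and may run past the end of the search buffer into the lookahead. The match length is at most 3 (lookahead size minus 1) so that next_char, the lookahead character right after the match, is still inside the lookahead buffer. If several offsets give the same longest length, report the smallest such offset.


Try each offset into the search buffer:
  offset=1 (pos 3, char 'f'): match length 0
  offset=2 (pos 2, char 'b'): match length 1
  offset=3 (pos 1, char 'b'): match length 2
  offset=4 (pos 0, char 'd'): match length 0
Longest match has length 2 at offset 3.
next_char = character at position 4 + 2 = 6 -> 'd'

Best match: offset=3, length=2 (matching 'bb' starting at position 1)
LZ77 triple: (3, 2, 'd')


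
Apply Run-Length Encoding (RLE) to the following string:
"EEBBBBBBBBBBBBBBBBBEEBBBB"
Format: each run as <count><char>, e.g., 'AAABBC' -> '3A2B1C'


Scanning runs left to right:
  i=0: run of 'E' x 2 -> '2E'
  i=2: run of 'B' x 17 -> '17B'
  i=19: run of 'E' x 2 -> '2E'
  i=21: run of 'B' x 4 -> '4B'

RLE = 2E17B2E4B


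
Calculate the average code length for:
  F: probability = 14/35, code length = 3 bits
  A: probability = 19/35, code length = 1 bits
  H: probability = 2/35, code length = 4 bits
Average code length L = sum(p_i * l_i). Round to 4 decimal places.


Weighted contributions p_i * l_i:
  F: (14/35) * 3 = 42/35
  A: (19/35) * 1 = 19/35
  H: (2/35) * 4 = 8/35
Sum = (42 + 19 + 8)/35 = 69/35

L = 69/35 = 1.9714 bits/symbol


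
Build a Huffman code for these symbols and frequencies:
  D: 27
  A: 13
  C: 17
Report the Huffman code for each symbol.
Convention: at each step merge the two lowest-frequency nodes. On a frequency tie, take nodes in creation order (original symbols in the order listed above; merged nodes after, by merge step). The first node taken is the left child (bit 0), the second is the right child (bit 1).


Huffman tree construction:
Step 1: Merge A(13) + C(17) = 30
Step 2: Merge D(27) + (A+C)(30) = 57
Read each symbol's code off the tree from the root (left child = 0, right child = 1).

Codes:
  D: 0 (length 1)
  A: 10 (length 2)
  C: 11 (length 2)
Average code length: 87/57 = 1.5263 bits/symbol


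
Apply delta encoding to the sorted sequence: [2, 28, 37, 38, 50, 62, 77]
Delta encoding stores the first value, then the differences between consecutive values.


First value: 2
Deltas:
  28 - 2 = 26
  37 - 28 = 9
  38 - 37 = 1
  50 - 38 = 12
  62 - 50 = 12
  77 - 62 = 15


Delta encoded: [2, 26, 9, 1, 12, 12, 15]


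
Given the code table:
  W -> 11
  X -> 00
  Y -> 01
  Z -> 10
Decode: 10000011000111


Decoding:
10 -> Z
00 -> X
00 -> X
11 -> W
00 -> X
01 -> Y
11 -> W


Result: ZXXWXYW


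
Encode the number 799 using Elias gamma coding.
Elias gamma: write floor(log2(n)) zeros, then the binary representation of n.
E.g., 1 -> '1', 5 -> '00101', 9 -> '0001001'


num_bits = floor(log2(799)) + 1 = 10
leading_zeros = num_bits - 1 = 9
binary(799) = 1100011111

Elias gamma(799) = '000000000' + '1100011111' = 0000000001100011111 (19 bits)


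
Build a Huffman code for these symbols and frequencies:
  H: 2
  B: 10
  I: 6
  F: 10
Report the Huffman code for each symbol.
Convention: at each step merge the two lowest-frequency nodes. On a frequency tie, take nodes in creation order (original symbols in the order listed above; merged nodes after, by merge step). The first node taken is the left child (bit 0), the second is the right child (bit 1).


Huffman tree construction:
Step 1: Merge H(2) + I(6) = 8
Step 2: Merge (H+I)(8) + B(10) = 18
Step 3: Merge F(10) + ((H+I)+B)(18) = 28
Read each symbol's code off the tree from the root (left child = 0, right child = 1).

Codes:
  H: 100 (length 3)
  B: 11 (length 2)
  I: 101 (length 3)
  F: 0 (length 1)
Average code length: 54/28 = 1.9286 bits/symbol


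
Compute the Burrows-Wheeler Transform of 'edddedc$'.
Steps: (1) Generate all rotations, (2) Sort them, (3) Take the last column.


Rotations (sorted):
  0: $edddedc -> last char: c
  1: c$eddded -> last char: d
  2: dc$eddde -> last char: e
  3: dddedc$e -> last char: e
  4: ddedc$ed -> last char: d
  5: dedc$edd -> last char: d
  6: edc$eddd -> last char: d
  7: edddedc$ -> last char: $


BWT = cdeeddd$


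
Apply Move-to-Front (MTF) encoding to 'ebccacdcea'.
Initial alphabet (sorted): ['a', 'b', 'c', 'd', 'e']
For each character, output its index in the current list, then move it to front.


MTF encoding:
'e': index 4 in ['a', 'b', 'c', 'd', 'e'] -> ['e', 'a', 'b', 'c', 'd']
'b': index 2 in ['e', 'a', 'b', 'c', 'd'] -> ['b', 'e', 'a', 'c', 'd']
'c': index 3 in ['b', 'e', 'a', 'c', 'd'] -> ['c', 'b', 'e', 'a', 'd']
'c': index 0 in ['c', 'b', 'e', 'a', 'd'] -> ['c', 'b', 'e', 'a', 'd']
'a': index 3 in ['c', 'b', 'e', 'a', 'd'] -> ['a', 'c', 'b', 'e', 'd']
'c': index 1 in ['a', 'c', 'b', 'e', 'd'] -> ['c', 'a', 'b', 'e', 'd']
'd': index 4 in ['c', 'a', 'b', 'e', 'd'] -> ['d', 'c', 'a', 'b', 'e']
'c': index 1 in ['d', 'c', 'a', 'b', 'e'] -> ['c', 'd', 'a', 'b', 'e']
'e': index 4 in ['c', 'd', 'a', 'b', 'e'] -> ['e', 'c', 'd', 'a', 'b']
'a': index 3 in ['e', 'c', 'd', 'a', 'b'] -> ['a', 'e', 'c', 'd', 'b']


Output: [4, 2, 3, 0, 3, 1, 4, 1, 4, 3]


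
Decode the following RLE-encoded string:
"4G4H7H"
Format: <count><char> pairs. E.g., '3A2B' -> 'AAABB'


Expanding each <count><char> pair:
  4G -> 'GGGG'
  4H -> 'HHHH'
  7H -> 'HHHHHHH'

Decoded = GGGGHHHHHHHHHHH


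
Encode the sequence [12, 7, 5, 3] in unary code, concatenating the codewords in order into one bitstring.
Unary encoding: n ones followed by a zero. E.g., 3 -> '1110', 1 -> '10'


Encode each number as n ones followed by a terminating 0:
  12 -> 1111111111110 (13 bits)
  7 -> 11111110 (8 bits)
  5 -> 111110 (6 bits)
  3 -> 1110 (4 bits)
Total length = 13 + 8 + 6 + 4 = 31 bits.

Unary([12, 7, 5, 3]) = 1111111111110111111101111101110 (31 bits)


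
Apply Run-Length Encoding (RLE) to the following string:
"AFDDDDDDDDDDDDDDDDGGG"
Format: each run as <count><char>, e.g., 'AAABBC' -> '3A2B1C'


Scanning runs left to right:
  i=0: run of 'A' x 1 -> '1A'
  i=1: run of 'F' x 1 -> '1F'
  i=2: run of 'D' x 16 -> '16D'
  i=18: run of 'G' x 3 -> '3G'

RLE = 1A1F16D3G


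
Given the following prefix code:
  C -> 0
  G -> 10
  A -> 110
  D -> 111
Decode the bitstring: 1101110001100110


Decoding step by step:
Bits 110 -> A
Bits 111 -> D
Bits 0 -> C
Bits 0 -> C
Bits 0 -> C
Bits 110 -> A
Bits 0 -> C
Bits 110 -> A


Decoded message: ADCCCACA


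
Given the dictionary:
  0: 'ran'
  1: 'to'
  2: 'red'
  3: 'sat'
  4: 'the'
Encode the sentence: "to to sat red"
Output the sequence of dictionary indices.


Look up each word in the dictionary:
  'to' -> 1
  'to' -> 1
  'sat' -> 3
  'red' -> 2

Encoded: [1, 1, 3, 2]


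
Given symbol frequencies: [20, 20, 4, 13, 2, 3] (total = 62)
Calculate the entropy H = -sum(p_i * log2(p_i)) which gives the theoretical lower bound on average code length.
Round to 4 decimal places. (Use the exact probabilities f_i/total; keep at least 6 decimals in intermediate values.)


Per-symbol terms -p_i * log2(p_i) with p_i = f_i/62:
  p = 20/62 = 0.322581: log2(p) = -1.632268, -p*log2(p) = 0.526538
  p = 20/62 = 0.322581: log2(p) = -1.632268, -p*log2(p) = 0.526538
  p = 4/62 = 0.064516: log2(p) = -3.954196, -p*log2(p) = 0.255109
  p = 13/62 = 0.209677: log2(p) = -2.253757, -p*log2(p) = 0.472562
  p = 2/62 = 0.032258: log2(p) = -4.954196, -p*log2(p) = 0.159813
  p = 3/62 = 0.048387: log2(p) = -4.369234, -p*log2(p) = 0.211415
H = 0.526538 + 0.526538 + 0.255109 + 0.472562 + 0.159813 + 0.211415 = 2.151975

H = 2.152 bits/symbol


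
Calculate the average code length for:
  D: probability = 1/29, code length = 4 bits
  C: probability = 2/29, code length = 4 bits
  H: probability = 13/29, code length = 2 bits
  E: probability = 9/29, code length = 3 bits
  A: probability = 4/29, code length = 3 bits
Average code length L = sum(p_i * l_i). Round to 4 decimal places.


Weighted contributions p_i * l_i:
  D: (1/29) * 4 = 4/29
  C: (2/29) * 4 = 8/29
  H: (13/29) * 2 = 26/29
  E: (9/29) * 3 = 27/29
  A: (4/29) * 3 = 12/29
Sum = (4 + 8 + 26 + 27 + 12)/29 = 77/29

L = 77/29 = 2.6552 bits/symbol


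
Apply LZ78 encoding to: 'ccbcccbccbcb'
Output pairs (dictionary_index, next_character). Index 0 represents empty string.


LZ78 encoding steps:
Dictionary: {0: ''}
Step 1: w='' (idx 0), next='c' -> output (0, 'c'), add 'c' as idx 1
Step 2: w='c' (idx 1), next='b' -> output (1, 'b'), add 'cb' as idx 2
Step 3: w='c' (idx 1), next='c' -> output (1, 'c'), add 'cc' as idx 3
Step 4: w='cb' (idx 2), next='c' -> output (2, 'c'), add 'cbc' as idx 4
Step 5: w='cbc' (idx 4), next='b' -> output (4, 'b'), add 'cbcb' as idx 5


Encoded: [(0, 'c'), (1, 'b'), (1, 'c'), (2, 'c'), (4, 'b')]


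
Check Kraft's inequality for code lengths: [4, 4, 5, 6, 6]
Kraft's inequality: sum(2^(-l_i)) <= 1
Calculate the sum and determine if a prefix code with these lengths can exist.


Sum = 2^(-4) + 2^(-4) + 2^(-5) + 2^(-6) + 2^(-6)
    = 0.0625 + 0.0625 + 0.03125 + 0.015625 + 0.015625
    = 12/64 = 0.1875
Since 0.1875 <= 1, Kraft's inequality IS satisfied.
A prefix code with these lengths CAN exist.

Kraft sum = 0.1875. Satisfied.


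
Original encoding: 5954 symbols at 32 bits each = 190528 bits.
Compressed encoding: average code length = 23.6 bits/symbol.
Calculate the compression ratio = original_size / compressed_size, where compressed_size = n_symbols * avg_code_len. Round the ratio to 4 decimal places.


original_size = n_symbols * orig_bits = 5954 * 32 = 190528 bits
compressed_size = n_symbols * avg_code_len = 5954 * 23.6 = 140514.4 bits
ratio = original_size / compressed_size = 190528 / 140514.4 = 1.3559

Compression ratio = 1.3559


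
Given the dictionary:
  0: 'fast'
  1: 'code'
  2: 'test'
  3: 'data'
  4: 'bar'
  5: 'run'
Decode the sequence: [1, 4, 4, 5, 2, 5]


Look up each index in the dictionary:
  1 -> 'code'
  4 -> 'bar'
  4 -> 'bar'
  5 -> 'run'
  2 -> 'test'
  5 -> 'run'

Decoded: "code bar bar run test run"


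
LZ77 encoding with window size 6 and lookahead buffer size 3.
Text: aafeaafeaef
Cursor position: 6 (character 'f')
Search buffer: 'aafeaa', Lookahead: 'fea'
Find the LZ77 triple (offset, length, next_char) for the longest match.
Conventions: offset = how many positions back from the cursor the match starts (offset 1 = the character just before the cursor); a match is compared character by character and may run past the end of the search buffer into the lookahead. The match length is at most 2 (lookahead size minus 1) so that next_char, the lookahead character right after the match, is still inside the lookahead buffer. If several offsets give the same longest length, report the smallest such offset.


Try each offset into the search buffer:
  offset=1 (pos 5, char 'a'): match length 0
  offset=2 (pos 4, char 'a'): match length 0
  offset=3 (pos 3, char 'e'): match length 0
  offset=4 (pos 2, char 'f'): match length 2
  offset=5 (pos 1, char 'a'): match length 0
  offset=6 (pos 0, char 'a'): match length 0
Longest match has length 2 at offset 4.
next_char = character at position 6 + 2 = 8 -> 'a'

Best match: offset=4, length=2 (matching 'fe' starting at position 2)
LZ77 triple: (4, 2, 'a')


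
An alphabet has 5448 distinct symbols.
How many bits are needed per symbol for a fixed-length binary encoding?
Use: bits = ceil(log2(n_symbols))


log2(5448) = 12.4115
Bracket: 2^12 = 4096 < 5448 <= 2^13 = 8192
So ceil(log2(5448)) = 13

bits = ceil(log2(5448)) = ceil(12.4115) = 13 bits


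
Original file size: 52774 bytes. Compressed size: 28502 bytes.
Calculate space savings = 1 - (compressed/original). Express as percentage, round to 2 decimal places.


ratio = compressed/original = 28502/52774 = 0.540077
savings = 1 - ratio = 1 - 0.540077 = 0.459923
as a percentage: 0.459923 * 100 = 45.99%

Space savings = 1 - 28502/52774 = 45.99%


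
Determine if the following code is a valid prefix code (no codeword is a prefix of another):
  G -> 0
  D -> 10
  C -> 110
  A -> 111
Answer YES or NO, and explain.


Checking each pair (does one codeword prefix another?):
  G='0' vs D='10': no prefix
  G='0' vs C='110': no prefix
  G='0' vs A='111': no prefix
  D='10' vs G='0': no prefix
  D='10' vs C='110': no prefix
  D='10' vs A='111': no prefix
  C='110' vs G='0': no prefix
  C='110' vs D='10': no prefix
  C='110' vs A='111': no prefix
  A='111' vs G='0': no prefix
  A='111' vs D='10': no prefix
  A='111' vs C='110': no prefix
No violation found over all pairs.

YES -- this is a valid prefix code. No codeword is a prefix of any other codeword.


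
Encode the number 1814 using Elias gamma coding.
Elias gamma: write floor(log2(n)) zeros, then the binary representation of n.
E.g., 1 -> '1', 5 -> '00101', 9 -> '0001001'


num_bits = floor(log2(1814)) + 1 = 11
leading_zeros = num_bits - 1 = 10
binary(1814) = 11100010110

Elias gamma(1814) = '0000000000' + '11100010110' = 000000000011100010110 (21 bits)


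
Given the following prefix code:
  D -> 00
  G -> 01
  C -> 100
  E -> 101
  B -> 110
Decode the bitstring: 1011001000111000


Decoding step by step:
Bits 101 -> E
Bits 100 -> C
Bits 100 -> C
Bits 01 -> G
Bits 110 -> B
Bits 00 -> D


Decoded message: ECCGBD


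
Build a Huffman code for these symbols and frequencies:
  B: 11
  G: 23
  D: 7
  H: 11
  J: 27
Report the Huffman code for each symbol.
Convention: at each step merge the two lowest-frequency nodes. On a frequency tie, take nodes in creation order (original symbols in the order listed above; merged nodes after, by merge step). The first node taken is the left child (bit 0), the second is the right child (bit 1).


Huffman tree construction:
Step 1: Merge D(7) + B(11) = 18
Step 2: Merge H(11) + (D+B)(18) = 29
Step 3: Merge G(23) + J(27) = 50
Step 4: Merge (H+(D+B))(29) + (G+J)(50) = 79
Read each symbol's code off the tree from the root (left child = 0, right child = 1).

Codes:
  B: 011 (length 3)
  G: 10 (length 2)
  D: 010 (length 3)
  H: 00 (length 2)
  J: 11 (length 2)
Average code length: 176/79 = 2.2278 bits/symbol


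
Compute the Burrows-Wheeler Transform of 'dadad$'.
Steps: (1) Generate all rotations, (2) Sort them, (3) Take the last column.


Rotations (sorted):
  0: $dadad -> last char: d
  1: ad$dad -> last char: d
  2: adad$d -> last char: d
  3: d$dada -> last char: a
  4: dad$da -> last char: a
  5: dadad$ -> last char: $


BWT = dddaa$


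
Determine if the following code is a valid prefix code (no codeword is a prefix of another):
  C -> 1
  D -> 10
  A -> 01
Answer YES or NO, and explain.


Checking each pair (does one codeword prefix another?):
  C='1' vs D='10': prefix -- VIOLATION

NO -- this is NOT a valid prefix code. C (1) is a prefix of D (10).


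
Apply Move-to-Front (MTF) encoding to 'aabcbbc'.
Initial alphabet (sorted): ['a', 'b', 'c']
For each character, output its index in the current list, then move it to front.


MTF encoding:
'a': index 0 in ['a', 'b', 'c'] -> ['a', 'b', 'c']
'a': index 0 in ['a', 'b', 'c'] -> ['a', 'b', 'c']
'b': index 1 in ['a', 'b', 'c'] -> ['b', 'a', 'c']
'c': index 2 in ['b', 'a', 'c'] -> ['c', 'b', 'a']
'b': index 1 in ['c', 'b', 'a'] -> ['b', 'c', 'a']
'b': index 0 in ['b', 'c', 'a'] -> ['b', 'c', 'a']
'c': index 1 in ['b', 'c', 'a'] -> ['c', 'b', 'a']


Output: [0, 0, 1, 2, 1, 0, 1]


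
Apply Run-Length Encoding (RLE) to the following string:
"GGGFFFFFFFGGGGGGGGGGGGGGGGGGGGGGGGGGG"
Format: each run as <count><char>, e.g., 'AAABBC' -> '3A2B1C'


Scanning runs left to right:
  i=0: run of 'G' x 3 -> '3G'
  i=3: run of 'F' x 7 -> '7F'
  i=10: run of 'G' x 27 -> '27G'

RLE = 3G7F27G


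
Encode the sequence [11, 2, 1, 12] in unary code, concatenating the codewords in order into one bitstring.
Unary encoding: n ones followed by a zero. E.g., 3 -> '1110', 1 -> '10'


Encode each number as n ones followed by a terminating 0:
  11 -> 111111111110 (12 bits)
  2 -> 110 (3 bits)
  1 -> 10 (2 bits)
  12 -> 1111111111110 (13 bits)
Total length = 12 + 3 + 2 + 13 = 30 bits.

Unary([11, 2, 1, 12]) = 111111111110110101111111111110 (30 bits)


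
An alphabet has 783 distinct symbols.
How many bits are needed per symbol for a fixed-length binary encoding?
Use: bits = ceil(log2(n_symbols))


log2(783) = 9.6129
Bracket: 2^9 = 512 < 783 <= 2^10 = 1024
So ceil(log2(783)) = 10

bits = ceil(log2(783)) = ceil(9.6129) = 10 bits


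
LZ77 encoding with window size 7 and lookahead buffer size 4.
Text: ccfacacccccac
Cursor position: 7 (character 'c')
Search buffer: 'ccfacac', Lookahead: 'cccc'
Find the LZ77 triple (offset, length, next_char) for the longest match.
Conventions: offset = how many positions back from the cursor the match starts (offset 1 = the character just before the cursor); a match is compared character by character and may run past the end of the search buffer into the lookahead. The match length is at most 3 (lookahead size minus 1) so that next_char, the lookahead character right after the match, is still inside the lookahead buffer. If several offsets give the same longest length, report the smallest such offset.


Try each offset into the search buffer:
  offset=1 (pos 6, char 'c'): match length 3
  offset=2 (pos 5, char 'a'): match length 0
  offset=3 (pos 4, char 'c'): match length 1
  offset=4 (pos 3, char 'a'): match length 0
  offset=5 (pos 2, char 'f'): match length 0
  offset=6 (pos 1, char 'c'): match length 1
  offset=7 (pos 0, char 'c'): match length 2
Longest match has length 3 at offset 1.
next_char = character at position 7 + 3 = 10 -> 'c'

Best match: offset=1, length=3 (matching 'ccc' starting at position 6)
LZ77 triple: (1, 3, 'c')


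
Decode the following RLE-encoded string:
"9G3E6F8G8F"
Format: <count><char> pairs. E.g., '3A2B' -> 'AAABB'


Expanding each <count><char> pair:
  9G -> 'GGGGGGGGG'
  3E -> 'EEE'
  6F -> 'FFFFFF'
  8G -> 'GGGGGGGG'
  8F -> 'FFFFFFFF'

Decoded = GGGGGGGGGEEEFFFFFFGGGGGGGGFFFFFFFF


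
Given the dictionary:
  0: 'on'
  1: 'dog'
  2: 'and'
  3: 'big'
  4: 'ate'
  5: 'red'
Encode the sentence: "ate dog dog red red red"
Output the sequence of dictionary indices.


Look up each word in the dictionary:
  'ate' -> 4
  'dog' -> 1
  'dog' -> 1
  'red' -> 5
  'red' -> 5
  'red' -> 5

Encoded: [4, 1, 1, 5, 5, 5]


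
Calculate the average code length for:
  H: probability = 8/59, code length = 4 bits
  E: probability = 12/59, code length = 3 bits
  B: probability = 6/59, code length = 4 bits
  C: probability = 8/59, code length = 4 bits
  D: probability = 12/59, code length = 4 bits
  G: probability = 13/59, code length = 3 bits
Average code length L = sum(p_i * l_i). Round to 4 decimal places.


Weighted contributions p_i * l_i:
  H: (8/59) * 4 = 32/59
  E: (12/59) * 3 = 36/59
  B: (6/59) * 4 = 24/59
  C: (8/59) * 4 = 32/59
  D: (12/59) * 4 = 48/59
  G: (13/59) * 3 = 39/59
Sum = (32 + 36 + 24 + 32 + 48 + 39)/59 = 211/59

L = 211/59 = 3.5763 bits/symbol


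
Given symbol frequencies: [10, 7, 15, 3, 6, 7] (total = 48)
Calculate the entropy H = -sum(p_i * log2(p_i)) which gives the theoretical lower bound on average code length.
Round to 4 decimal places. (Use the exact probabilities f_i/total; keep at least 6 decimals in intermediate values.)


Per-symbol terms -p_i * log2(p_i) with p_i = f_i/48:
  p = 10/48 = 0.208333: log2(p) = -2.263034, -p*log2(p) = 0.471466
  p = 7/48 = 0.145833: log2(p) = -2.777608, -p*log2(p) = 0.405068
  p = 15/48 = 0.312500: log2(p) = -1.678072, -p*log2(p) = 0.524397
  p = 3/48 = 0.062500: log2(p) = -4.000000, -p*log2(p) = 0.250000
  p = 6/48 = 0.125000: log2(p) = -3.000000, -p*log2(p) = 0.375000
  p = 7/48 = 0.145833: log2(p) = -2.777608, -p*log2(p) = 0.405068
H = 0.471466 + 0.405068 + 0.524397 + 0.250000 + 0.375000 + 0.405068 = 2.430999

H = 2.431 bits/symbol


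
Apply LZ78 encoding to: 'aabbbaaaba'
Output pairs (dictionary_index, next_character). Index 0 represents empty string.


LZ78 encoding steps:
Dictionary: {0: ''}
Step 1: w='' (idx 0), next='a' -> output (0, 'a'), add 'a' as idx 1
Step 2: w='a' (idx 1), next='b' -> output (1, 'b'), add 'ab' as idx 2
Step 3: w='' (idx 0), next='b' -> output (0, 'b'), add 'b' as idx 3
Step 4: w='b' (idx 3), next='a' -> output (3, 'a'), add 'ba' as idx 4
Step 5: w='a' (idx 1), next='a' -> output (1, 'a'), add 'aa' as idx 5
Step 6: w='ba' (idx 4), end of input -> output (4, '')


Encoded: [(0, 'a'), (1, 'b'), (0, 'b'), (3, 'a'), (1, 'a'), (4, '')]


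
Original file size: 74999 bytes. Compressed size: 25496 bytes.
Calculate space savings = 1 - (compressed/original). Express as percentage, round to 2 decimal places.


ratio = compressed/original = 25496/74999 = 0.339951
savings = 1 - ratio = 1 - 0.339951 = 0.660049
as a percentage: 0.660049 * 100 = 66.0%

Space savings = 1 - 25496/74999 = 66.0%


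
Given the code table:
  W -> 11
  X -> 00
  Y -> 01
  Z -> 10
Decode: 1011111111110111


Decoding:
10 -> Z
11 -> W
11 -> W
11 -> W
11 -> W
11 -> W
01 -> Y
11 -> W


Result: ZWWWWWYW


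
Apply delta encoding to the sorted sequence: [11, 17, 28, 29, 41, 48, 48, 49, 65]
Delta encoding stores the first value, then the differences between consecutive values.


First value: 11
Deltas:
  17 - 11 = 6
  28 - 17 = 11
  29 - 28 = 1
  41 - 29 = 12
  48 - 41 = 7
  48 - 48 = 0
  49 - 48 = 1
  65 - 49 = 16


Delta encoded: [11, 6, 11, 1, 12, 7, 0, 1, 16]


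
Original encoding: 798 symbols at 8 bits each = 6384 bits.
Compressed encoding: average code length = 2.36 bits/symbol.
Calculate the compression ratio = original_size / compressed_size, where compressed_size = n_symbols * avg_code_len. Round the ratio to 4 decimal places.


original_size = n_symbols * orig_bits = 798 * 8 = 6384 bits
compressed_size = n_symbols * avg_code_len = 798 * 2.36 = 1883.28 bits
ratio = original_size / compressed_size = 6384 / 1883.28 = 3.3898

Compression ratio = 3.3898


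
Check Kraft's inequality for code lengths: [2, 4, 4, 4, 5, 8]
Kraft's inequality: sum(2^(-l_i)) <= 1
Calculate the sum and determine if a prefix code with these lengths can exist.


Sum = 2^(-2) + 2^(-4) + 2^(-4) + 2^(-4) + 2^(-5) + 2^(-8)
    = 0.25 + 0.0625 + 0.0625 + 0.0625 + 0.03125 + 0.00390625
    = 121/256 = 0.47265625
Since 0.47265625 <= 1, Kraft's inequality IS satisfied.
A prefix code with these lengths CAN exist.

Kraft sum = 0.47265625. Satisfied.


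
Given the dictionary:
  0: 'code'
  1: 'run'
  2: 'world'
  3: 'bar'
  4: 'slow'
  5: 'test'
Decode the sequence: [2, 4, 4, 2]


Look up each index in the dictionary:
  2 -> 'world'
  4 -> 'slow'
  4 -> 'slow'
  2 -> 'world'

Decoded: "world slow slow world"


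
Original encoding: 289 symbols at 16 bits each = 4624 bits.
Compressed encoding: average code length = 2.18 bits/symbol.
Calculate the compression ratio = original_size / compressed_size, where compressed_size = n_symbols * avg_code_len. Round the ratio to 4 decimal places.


original_size = n_symbols * orig_bits = 289 * 16 = 4624 bits
compressed_size = n_symbols * avg_code_len = 289 * 2.18 = 630.02 bits
ratio = original_size / compressed_size = 4624 / 630.02 = 7.3394

Compression ratio = 7.3394


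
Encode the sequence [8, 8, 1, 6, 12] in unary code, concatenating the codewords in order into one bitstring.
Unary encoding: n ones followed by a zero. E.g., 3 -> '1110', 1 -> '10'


Encode each number as n ones followed by a terminating 0:
  8 -> 111111110 (9 bits)
  8 -> 111111110 (9 bits)
  1 -> 10 (2 bits)
  6 -> 1111110 (7 bits)
  12 -> 1111111111110 (13 bits)
Total length = 9 + 9 + 2 + 7 + 13 = 40 bits.

Unary([8, 8, 1, 6, 12]) = 1111111101111111101011111101111111111110 (40 bits)


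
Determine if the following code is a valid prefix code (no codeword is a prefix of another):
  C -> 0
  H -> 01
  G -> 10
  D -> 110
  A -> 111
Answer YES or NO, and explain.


Checking each pair (does one codeword prefix another?):
  C='0' vs H='01': prefix -- VIOLATION

NO -- this is NOT a valid prefix code. C (0) is a prefix of H (01).


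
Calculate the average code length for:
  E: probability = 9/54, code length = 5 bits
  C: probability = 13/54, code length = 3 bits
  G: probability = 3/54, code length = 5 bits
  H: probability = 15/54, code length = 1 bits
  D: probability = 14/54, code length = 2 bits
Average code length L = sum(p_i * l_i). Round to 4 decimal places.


Weighted contributions p_i * l_i:
  E: (9/54) * 5 = 45/54
  C: (13/54) * 3 = 39/54
  G: (3/54) * 5 = 15/54
  H: (15/54) * 1 = 15/54
  D: (14/54) * 2 = 28/54
Sum = (45 + 39 + 15 + 15 + 28)/54 = 142/54

L = 142/54 = 2.6296 bits/symbol
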